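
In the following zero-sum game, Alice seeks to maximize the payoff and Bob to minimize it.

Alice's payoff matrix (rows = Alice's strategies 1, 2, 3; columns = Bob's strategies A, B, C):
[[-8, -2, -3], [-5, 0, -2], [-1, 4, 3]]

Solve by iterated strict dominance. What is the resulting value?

Column B is strictly dominated by A for Bob (-8<-2, -5<0, -1<4); eliminate B.
Column C is strictly dominated by A for Bob (-8<-3, -5<-2, -1<3); eliminate C.
Row 2 is strictly dominated by row 3 (-1>-5); eliminate 2.
Row 1 is strictly dominated by row 3 (-1>-8); eliminate 1.
Only (3, A) remains, with payoff -1.

-1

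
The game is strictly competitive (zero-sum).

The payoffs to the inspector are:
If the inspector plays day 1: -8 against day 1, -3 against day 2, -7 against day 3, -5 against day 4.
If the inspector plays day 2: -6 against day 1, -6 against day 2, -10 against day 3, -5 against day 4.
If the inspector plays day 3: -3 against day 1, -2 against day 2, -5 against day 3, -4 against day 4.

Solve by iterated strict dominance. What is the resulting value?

-5

Row day 2 is strictly dominated by row day 3 (-3>-6, -2>-6, -5>-10, -4>-5); eliminate day 2.
Column day 2 is strictly dominated by day 1 for the inspectee (-8<-3, -3<-2); eliminate day 2.
Row day 1 is strictly dominated by row day 3 (-3>-8, -5>-7, -4>-5); eliminate day 1.
Column day 4 is strictly dominated by day 3 for the inspectee (-5<-4); eliminate day 4.
Column day 1 is strictly dominated by day 3 for the inspectee (-5<-3); eliminate day 1.
Only (day 3, day 3) remains, with payoff -5.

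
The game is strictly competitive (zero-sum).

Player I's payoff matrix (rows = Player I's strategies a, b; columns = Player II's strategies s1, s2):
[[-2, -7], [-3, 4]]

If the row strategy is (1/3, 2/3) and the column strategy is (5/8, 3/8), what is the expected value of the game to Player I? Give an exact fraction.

Against (5/8, 3/8), each row's expected payoff is a: -31/8; b: -3/8.
Taking the (1/3, 2/3)-weighted average: (1/3)·(-31/8) + (2/3)·(-3/8) = -37/24.

-37/24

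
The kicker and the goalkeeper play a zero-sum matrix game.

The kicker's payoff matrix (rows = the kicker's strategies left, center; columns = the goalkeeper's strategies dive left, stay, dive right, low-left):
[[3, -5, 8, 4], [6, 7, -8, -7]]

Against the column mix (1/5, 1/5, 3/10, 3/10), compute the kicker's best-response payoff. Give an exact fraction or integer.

left: (3)·(1/5) + (-5)·(1/5) + (8)·(3/10) + (4)·(3/10) = 16/5.
center: (6)·(1/5) + (7)·(1/5) + (-8)·(3/10) + (-7)·(3/10) = -19/10.
The best pure response is left with expected payoff 16/5.

16/5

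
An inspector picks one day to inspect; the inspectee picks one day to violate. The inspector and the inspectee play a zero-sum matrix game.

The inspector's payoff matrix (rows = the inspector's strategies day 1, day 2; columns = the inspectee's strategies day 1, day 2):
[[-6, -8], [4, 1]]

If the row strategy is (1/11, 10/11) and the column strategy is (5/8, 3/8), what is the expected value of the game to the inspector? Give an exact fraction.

2

Against (5/8, 3/8), each row's expected payoff is day 1: -27/4; day 2: 23/8.
Taking the (1/11, 10/11)-weighted average: (1/11)·(-27/4) + (10/11)·(23/8) = 2.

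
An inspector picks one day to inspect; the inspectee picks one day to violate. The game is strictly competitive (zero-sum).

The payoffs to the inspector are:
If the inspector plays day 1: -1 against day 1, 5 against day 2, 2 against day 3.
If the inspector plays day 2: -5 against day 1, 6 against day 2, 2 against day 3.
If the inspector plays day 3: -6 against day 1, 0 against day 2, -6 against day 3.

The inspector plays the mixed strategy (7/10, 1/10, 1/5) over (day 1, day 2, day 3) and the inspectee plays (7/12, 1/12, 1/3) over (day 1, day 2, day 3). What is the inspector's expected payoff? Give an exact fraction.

-37/40

Against (7/12, 1/12, 1/3), each row's expected payoff is day 1: 1/2; day 2: -7/4; day 3: -11/2.
Taking the (7/10, 1/10, 1/5)-weighted average: (7/10)·(1/2) + (1/10)·(-7/4) + (1/5)·(-11/2) = -37/40.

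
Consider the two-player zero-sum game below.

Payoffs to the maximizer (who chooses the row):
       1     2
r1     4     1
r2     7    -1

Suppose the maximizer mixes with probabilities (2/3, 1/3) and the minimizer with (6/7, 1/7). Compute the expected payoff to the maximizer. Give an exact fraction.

Against (6/7, 1/7), each row's expected payoff is r1: 25/7; r2: 41/7.
Taking the (2/3, 1/3)-weighted average: (2/3)·(25/7) + (1/3)·(41/7) = 13/3.

13/3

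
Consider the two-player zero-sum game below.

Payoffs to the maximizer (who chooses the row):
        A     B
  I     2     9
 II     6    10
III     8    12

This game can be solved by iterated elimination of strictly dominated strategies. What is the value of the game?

Column B is strictly dominated by A for the minimizer (2<9, 6<10, 8<12); eliminate B.
Row I is strictly dominated by row II (6>2); eliminate I.
Row II is strictly dominated by row III (8>6); eliminate II.
Only (III, A) remains, with payoff 8.

8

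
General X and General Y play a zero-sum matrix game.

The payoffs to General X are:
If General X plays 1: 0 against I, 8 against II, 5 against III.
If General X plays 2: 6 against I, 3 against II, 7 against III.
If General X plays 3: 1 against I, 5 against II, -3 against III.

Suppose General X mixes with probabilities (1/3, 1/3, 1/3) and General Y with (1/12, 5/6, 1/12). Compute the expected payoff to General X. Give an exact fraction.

44/9

Against (1/12, 5/6, 1/12), each row's expected payoff is 1: 85/12; 2: 43/12; 3: 4.
Taking the (1/3, 1/3, 1/3)-weighted average: (1/3)·(85/12) + (1/3)·(43/12) + (1/3)·(4) = 44/9.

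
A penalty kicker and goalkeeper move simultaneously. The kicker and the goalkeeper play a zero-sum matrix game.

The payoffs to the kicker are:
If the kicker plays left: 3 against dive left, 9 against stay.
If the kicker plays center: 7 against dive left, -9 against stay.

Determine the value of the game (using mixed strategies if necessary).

45/11

Row minima are 3 and -9, so the kicker's maximin is 3; column maxima are 7 and 9, so the goalkeeper's minimax is 7. These differ, so the equilibrium is in mixed strategies.
Let the kicker play left with probability p. The goalkeeper is indifferent when 3p + 7(1−p) = 9p − 9(1−p), giving p = 8/11.
Let the goalkeeper play dive left with probability q. The kicker is indifferent when 3q + 9(1−q) = 7q − 9(1−q), giving q = 9/11.
The value is 3·(9/11) + (9)·(2/11) = 45/11.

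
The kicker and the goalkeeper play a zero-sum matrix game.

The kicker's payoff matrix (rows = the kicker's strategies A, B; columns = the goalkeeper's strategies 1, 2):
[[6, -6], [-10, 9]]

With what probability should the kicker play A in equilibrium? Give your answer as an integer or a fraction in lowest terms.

Row minima are -6 and -10, so the kicker's maximin is -6; column maxima are 6 and 9, so the goalkeeper's minimax is 6. These differ, so the equilibrium is in mixed strategies.
Let the kicker play A with probability p. The goalkeeper is indifferent when 6p − 10(1−p) = −6p + 9(1−p), giving p = 19/31.

19/31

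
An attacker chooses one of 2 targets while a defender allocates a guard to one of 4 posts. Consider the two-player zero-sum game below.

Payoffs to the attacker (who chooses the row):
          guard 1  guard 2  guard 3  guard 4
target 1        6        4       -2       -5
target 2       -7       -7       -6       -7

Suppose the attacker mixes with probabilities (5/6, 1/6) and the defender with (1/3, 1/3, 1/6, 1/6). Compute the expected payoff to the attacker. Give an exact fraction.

Against (1/3, 1/3, 1/6, 1/6), each row's expected payoff is target 1: 13/6; target 2: -41/6.
Taking the (5/6, 1/6)-weighted average: (5/6)·(13/6) + (1/6)·(-41/6) = 2/3.

2/3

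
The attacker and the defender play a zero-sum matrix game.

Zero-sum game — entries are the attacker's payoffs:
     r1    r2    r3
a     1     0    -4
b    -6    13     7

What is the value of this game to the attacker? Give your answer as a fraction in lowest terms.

-17/18

Column r2 is strictly dominated by r3 for the defender (it gives the attacker more in every row).
The remaining 2×2 game on (a, b) × (r1, r3) has no saddle point. Let the attacker play a with probability p; indifference gives p − 6(1−p) = −4p + 7(1−p), so p = 13/18.
Similarly the defender's optimal q on r1 is 11/18, and the value is 1·(11/18) + (-4)·(7/18) = -17/18.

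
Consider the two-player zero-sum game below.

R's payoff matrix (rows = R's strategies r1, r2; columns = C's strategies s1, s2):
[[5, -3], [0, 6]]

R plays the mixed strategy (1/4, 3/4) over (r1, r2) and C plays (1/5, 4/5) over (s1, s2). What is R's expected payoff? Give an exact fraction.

Against (1/5, 4/5), each row's expected payoff is r1: -7/5; r2: 24/5.
Taking the (1/4, 3/4)-weighted average: (1/4)·(-7/5) + (3/4)·(24/5) = 13/4.

13/4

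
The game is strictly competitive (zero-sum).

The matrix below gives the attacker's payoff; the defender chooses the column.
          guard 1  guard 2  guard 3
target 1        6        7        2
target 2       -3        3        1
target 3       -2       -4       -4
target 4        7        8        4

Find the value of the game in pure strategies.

Row minima: 2, -3, -4, 4 → the attacker's maximin is 4.
Column maxima: 7, 8, 4 → the defender's minimax is 4.
They coincide at (target 4, guard 3), so the value is 4.

4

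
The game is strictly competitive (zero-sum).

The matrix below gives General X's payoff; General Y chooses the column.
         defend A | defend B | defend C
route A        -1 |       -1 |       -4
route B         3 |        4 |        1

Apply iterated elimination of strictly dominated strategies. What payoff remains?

Row route A is strictly dominated by row route B (3>-1, 4>-1, 1>-4); eliminate route A.
Column defend A is strictly dominated by defend C for General Y (1<3); eliminate defend A.
Column defend B is strictly dominated by defend C for General Y (1<4); eliminate defend B.
Only (route B, defend C) remains, with payoff 1.

1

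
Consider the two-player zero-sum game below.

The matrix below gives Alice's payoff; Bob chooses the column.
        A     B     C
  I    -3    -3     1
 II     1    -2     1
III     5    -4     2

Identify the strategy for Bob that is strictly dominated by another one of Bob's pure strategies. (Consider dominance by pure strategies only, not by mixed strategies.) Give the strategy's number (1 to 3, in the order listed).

Bob prefers columns that give Alice less. Compare C with B: -3 < 1, -2 < 1, -4 < 2.
So B strictly dominates C for Bob; C is strictly dominated.

3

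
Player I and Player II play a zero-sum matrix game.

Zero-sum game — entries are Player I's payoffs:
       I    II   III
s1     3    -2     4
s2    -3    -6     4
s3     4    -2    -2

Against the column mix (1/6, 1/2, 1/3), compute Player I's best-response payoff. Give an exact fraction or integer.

5/6

s1: (3)·(1/6) + (-2)·(1/2) + (4)·(1/3) = 5/6.
s2: (-3)·(1/6) + (-6)·(1/2) + (4)·(1/3) = -13/6.
s3: (4)·(1/6) + (-2)·(1/2) + (-2)·(1/3) = -1.
The best pure response is s1 with expected payoff 5/6.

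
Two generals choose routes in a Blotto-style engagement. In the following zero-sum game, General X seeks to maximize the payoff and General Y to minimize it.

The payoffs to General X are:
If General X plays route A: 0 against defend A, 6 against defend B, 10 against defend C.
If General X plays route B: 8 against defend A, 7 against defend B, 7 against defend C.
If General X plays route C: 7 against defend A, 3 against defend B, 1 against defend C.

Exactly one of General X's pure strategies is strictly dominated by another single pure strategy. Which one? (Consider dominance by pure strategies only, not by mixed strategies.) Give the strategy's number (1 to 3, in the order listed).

3

Compare route C with route B: 8 > 7, 7 > 3, 7 > 1.
So route B strictly dominates route C for General X; route C is strictly dominated.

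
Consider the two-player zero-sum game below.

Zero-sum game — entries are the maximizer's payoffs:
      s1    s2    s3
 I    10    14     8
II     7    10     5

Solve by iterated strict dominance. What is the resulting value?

Row II is strictly dominated by row I (10>7, 14>10, 8>5); eliminate II.
Column s1 is strictly dominated by s3 for the minimizer (8<10); eliminate s1.
Column s2 is strictly dominated by s3 for the minimizer (8<14); eliminate s2.
Only (I, s3) remains, with payoff 8.

8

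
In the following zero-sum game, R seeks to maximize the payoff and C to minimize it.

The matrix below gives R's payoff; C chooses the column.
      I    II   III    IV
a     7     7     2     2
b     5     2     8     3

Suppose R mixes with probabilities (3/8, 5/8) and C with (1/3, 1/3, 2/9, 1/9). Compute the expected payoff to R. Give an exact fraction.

Against (1/3, 1/3, 2/9, 1/9), each row's expected payoff is a: 16/3; b: 40/9.
Taking the (3/8, 5/8)-weighted average: (3/8)·(16/3) + (5/8)·(40/9) = 43/9.

43/9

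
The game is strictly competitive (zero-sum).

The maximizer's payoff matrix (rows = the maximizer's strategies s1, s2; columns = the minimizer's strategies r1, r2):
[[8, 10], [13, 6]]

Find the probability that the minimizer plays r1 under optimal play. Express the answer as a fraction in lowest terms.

Row minima are 8 and 6, so the maximizer's maximin is 8; column maxima are 13 and 10, so the minimizer's minimax is 10. These differ, so the equilibrium is in mixed strategies.
Let the minimizer play r1 with probability q. The maximizer is indifferent when 8q + 10(1−q) = 13q + 6(1−q), giving q = 4/9.

4/9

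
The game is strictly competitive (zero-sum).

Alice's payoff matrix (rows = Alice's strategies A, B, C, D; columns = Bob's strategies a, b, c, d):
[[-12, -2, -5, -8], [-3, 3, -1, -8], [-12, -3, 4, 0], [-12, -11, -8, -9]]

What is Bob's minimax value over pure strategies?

-3

The worst case (largest entry) in each column is a: -3, b: 3, c: 4, d: 0.
The best (smallest) of these is -3.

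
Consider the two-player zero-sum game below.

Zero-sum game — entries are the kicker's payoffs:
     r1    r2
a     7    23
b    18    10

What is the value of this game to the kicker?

43/3

Row minima are 7 and 10, so the kicker's maximin is 10; column maxima are 18 and 23, so the goalkeeper's minimax is 18. These differ, so the equilibrium is in mixed strategies.
Let the kicker play a with probability p. The goalkeeper is indifferent when 7p + 18(1−p) = 23p + 10(1−p), giving p = 1/3.
Let the goalkeeper play r1 with probability q. The kicker is indifferent when 7q + 23(1−q) = 18q + 10(1−q), giving q = 13/24.
The value is 7·(13/24) + (23)·(11/24) = 43/3.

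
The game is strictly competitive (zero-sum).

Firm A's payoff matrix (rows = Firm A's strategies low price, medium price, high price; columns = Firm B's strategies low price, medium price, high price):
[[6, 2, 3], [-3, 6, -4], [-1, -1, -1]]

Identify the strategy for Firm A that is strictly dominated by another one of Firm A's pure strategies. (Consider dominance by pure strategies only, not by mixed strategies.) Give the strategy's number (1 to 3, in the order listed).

3

Compare high price with low price: 6 > -1, 2 > -1, 3 > -1.
So low price strictly dominates high price for Firm A; high price is strictly dominated.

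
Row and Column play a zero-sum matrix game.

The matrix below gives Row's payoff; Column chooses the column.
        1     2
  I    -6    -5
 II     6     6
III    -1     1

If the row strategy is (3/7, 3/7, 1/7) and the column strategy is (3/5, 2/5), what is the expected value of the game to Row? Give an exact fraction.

1/7

Against (3/5, 2/5), each row's expected payoff is I: -28/5; II: 6; III: -1/5.
Taking the (3/7, 3/7, 1/7)-weighted average: (3/7)·(-28/5) + (3/7)·(6) + (1/7)·(-1/5) = 1/7.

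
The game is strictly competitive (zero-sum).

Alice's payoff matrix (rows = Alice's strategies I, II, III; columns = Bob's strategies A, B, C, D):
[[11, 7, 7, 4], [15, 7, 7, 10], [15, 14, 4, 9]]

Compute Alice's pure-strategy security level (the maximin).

7

The worst-case payoff for each row is I: 4, II: 7, III: 4.
The best of these is 7.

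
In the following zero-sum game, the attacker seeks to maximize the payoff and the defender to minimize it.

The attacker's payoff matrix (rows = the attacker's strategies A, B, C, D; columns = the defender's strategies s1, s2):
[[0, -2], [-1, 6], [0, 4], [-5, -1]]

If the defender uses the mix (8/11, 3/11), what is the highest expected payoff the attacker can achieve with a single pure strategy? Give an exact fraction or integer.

12/11

A: (0)·(8/11) + (-2)·(3/11) = -6/11.
B: (-1)·(8/11) + (6)·(3/11) = 10/11.
C: (0)·(8/11) + (4)·(3/11) = 12/11.
D: (-5)·(8/11) + (-1)·(3/11) = -43/11.
The best pure response is C with expected payoff 12/11.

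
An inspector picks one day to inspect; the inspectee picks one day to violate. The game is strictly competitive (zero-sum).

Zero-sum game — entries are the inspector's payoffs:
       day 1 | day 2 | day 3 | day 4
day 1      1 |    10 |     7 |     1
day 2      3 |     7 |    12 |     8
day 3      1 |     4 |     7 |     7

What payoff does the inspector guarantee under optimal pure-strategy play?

Row minima: 1, 3, 1 → the inspector's maximin is 3.
Column maxima: 3, 10, 12, 8 → the inspectee's minimax is 3.
They coincide at (day 2, day 1), so the value is 3.

3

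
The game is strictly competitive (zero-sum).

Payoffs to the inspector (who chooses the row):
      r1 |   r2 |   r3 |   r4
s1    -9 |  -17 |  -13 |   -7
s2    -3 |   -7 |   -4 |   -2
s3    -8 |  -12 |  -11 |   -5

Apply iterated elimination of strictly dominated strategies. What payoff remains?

Row s3 is strictly dominated by row s2 (-3>-8, -7>-12, -4>-11, -2>-5); eliminate s3.
Column r3 is strictly dominated by r2 for the inspectee (-17<-13, -7<-4); eliminate r3.
Column r1 is strictly dominated by r2 for the inspectee (-17<-9, -7<-3); eliminate r1.
Row s1 is strictly dominated by row s2 (-7>-17, -2>-7); eliminate s1.
Column r4 is strictly dominated by r2 for the inspectee (-7<-2); eliminate r4.
Only (s2, r2) remains, with payoff -7.

-7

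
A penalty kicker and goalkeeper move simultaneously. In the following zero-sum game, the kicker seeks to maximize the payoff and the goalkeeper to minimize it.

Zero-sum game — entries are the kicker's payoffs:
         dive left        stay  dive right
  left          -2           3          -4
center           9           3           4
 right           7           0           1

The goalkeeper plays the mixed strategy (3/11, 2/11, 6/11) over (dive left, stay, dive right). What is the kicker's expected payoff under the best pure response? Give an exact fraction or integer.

left: (-2)·(3/11) + (3)·(2/11) + (-4)·(6/11) = -24/11.
center: (9)·(3/11) + (3)·(2/11) + (4)·(6/11) = 57/11.
right: (7)·(3/11) + (0)·(2/11) + (1)·(6/11) = 27/11.
The best pure response is center with expected payoff 57/11.

57/11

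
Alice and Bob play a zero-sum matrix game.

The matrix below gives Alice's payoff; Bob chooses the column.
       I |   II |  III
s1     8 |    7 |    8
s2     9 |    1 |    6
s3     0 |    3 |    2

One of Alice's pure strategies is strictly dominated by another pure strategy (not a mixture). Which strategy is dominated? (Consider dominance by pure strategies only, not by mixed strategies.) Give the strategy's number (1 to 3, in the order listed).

Compare s3 with s1: 8 > 0, 7 > 3, 8 > 2.
So s1 strictly dominates s3 for Alice; s3 is strictly dominated.

3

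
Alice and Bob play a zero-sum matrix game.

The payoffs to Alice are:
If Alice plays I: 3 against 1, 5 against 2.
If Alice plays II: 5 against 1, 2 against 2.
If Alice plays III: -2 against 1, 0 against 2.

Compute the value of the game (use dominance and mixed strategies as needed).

19/5

Row III is strictly dominated by row I, so Alice never plays it.
The remaining 2×2 game on (I, II) × (1, 2) has no saddle point. Let Alice play I with probability p; indifference gives 3p + 5(1−p) = 5p + 2(1−p), so p = 3/5.
Similarly Bob's optimal q on 1 is 3/5, and the value is 3·(3/5) + (5)·(2/5) = 19/5.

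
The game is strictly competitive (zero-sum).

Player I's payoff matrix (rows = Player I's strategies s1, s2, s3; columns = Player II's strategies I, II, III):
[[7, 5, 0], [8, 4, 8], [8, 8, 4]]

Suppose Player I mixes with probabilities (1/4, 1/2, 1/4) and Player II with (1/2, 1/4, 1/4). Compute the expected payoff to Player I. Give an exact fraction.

103/16

Against (1/2, 1/4, 1/4), each row's expected payoff is s1: 19/4; s2: 7; s3: 7.
Taking the (1/4, 1/2, 1/4)-weighted average: (1/4)·(19/4) + (1/2)·(7) + (1/4)·(7) = 103/16.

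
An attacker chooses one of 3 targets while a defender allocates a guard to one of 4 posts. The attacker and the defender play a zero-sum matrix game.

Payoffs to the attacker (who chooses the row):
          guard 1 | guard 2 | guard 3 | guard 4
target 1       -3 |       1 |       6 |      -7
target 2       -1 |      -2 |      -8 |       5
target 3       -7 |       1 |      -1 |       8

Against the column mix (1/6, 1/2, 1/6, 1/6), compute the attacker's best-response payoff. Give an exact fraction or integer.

target 1: (-3)·(1/6) + (1)·(1/2) + (6)·(1/6) + (-7)·(1/6) = -1/6.
target 2: (-1)·(1/6) + (-2)·(1/2) + (-8)·(1/6) + (5)·(1/6) = -5/3.
target 3: (-7)·(1/6) + (1)·(1/2) + (-1)·(1/6) + (8)·(1/6) = 1/2.
The best pure response is target 3 with expected payoff 1/2.

1/2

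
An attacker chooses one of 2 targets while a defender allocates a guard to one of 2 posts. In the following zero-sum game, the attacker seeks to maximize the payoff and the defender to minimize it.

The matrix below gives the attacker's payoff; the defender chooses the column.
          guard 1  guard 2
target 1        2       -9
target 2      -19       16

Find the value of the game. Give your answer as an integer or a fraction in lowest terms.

Row minima are -9 and -19, so the attacker's maximin is -9; column maxima are 2 and 16, so the defender's minimax is 2. These differ, so the equilibrium is in mixed strategies.
Let the attacker play target 1 with probability p. The defender is indifferent when 2p − 19(1−p) = −9p + 16(1−p), giving p = 35/46.
Let the defender play guard 1 with probability q. The attacker is indifferent when 2q − 9(1−q) = −19q + 16(1−q), giving q = 25/46.
The value is 2·(25/46) + (-9)·(21/46) = -139/46.

-139/46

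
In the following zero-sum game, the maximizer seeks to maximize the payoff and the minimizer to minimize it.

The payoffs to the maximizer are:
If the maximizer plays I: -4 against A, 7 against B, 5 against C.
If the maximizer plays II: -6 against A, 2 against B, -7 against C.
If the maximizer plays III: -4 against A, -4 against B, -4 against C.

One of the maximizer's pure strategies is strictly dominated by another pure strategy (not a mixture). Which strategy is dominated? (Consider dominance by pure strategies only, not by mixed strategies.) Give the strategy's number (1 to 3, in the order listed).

Compare II with I: -4 > -6, 7 > 2, 5 > -7.
So I strictly dominates II for the maximizer; II is strictly dominated.

2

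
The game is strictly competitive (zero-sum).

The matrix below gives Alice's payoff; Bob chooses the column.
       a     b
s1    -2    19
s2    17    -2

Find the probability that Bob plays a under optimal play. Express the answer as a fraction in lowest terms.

21/40

Row minima are -2 and -2, so Alice's maximin is -2; column maxima are 17 and 19, so Bob's minimax is 17. These differ, so the equilibrium is in mixed strategies.
Let Bob play a with probability q. Alice is indifferent when −2q + 19(1−q) = 17q − 2(1−q), giving q = 21/40.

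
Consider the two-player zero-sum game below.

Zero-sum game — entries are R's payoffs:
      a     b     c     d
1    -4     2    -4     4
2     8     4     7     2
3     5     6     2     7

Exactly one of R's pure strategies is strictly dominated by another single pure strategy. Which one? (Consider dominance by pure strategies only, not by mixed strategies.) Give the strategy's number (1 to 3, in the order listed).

Compare 1 with 3: 5 > -4, 6 > 2, 2 > -4, 7 > 4.
So 3 strictly dominates 1 for R; 1 is strictly dominated.

1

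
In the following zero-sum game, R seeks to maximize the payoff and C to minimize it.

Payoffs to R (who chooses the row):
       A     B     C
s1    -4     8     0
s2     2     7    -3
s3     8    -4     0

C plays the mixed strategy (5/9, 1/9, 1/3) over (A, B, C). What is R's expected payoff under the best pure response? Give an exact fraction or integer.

s1: (-4)·(5/9) + (8)·(1/9) + (0)·(1/3) = -4/3.
s2: (2)·(5/9) + (7)·(1/9) + (-3)·(1/3) = 8/9.
s3: (8)·(5/9) + (-4)·(1/9) + (0)·(1/3) = 4.
The best pure response is s3 with expected payoff 4.

4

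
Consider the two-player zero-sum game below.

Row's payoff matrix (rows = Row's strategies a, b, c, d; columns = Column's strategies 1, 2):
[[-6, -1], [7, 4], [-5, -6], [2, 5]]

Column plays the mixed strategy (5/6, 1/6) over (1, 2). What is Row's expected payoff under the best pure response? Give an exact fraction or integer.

13/2

a: (-6)·(5/6) + (-1)·(1/6) = -31/6.
b: (7)·(5/6) + (4)·(1/6) = 13/2.
c: (-5)·(5/6) + (-6)·(1/6) = -31/6.
d: (2)·(5/6) + (5)·(1/6) = 5/2.
The best pure response is b with expected payoff 13/2.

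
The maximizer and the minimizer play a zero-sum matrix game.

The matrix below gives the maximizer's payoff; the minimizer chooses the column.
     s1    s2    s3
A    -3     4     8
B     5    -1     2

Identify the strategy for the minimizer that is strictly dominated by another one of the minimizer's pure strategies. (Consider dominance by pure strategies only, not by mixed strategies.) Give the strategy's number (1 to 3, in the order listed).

3

The minimizer prefers columns that give the maximizer less. Compare s3 with s2: 4 < 8, -1 < 2.
So s2 strictly dominates s3 for the minimizer; s3 is strictly dominated.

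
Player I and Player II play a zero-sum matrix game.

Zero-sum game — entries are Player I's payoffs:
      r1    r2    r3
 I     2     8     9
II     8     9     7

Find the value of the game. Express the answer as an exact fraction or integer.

29/4

Column r2 is strictly dominated by r1 for Player II (it gives Player I more in every row).
The remaining 2×2 game on (I, II) × (r1, r3) has no saddle point. Let Player I play I with probability p; indifference gives 2p + 8(1−p) = 9p + 7(1−p), so p = 1/8.
Similarly Player II's optimal q on r1 is 1/4, and the value is 2·(1/4) + (9)·(3/4) = 29/4.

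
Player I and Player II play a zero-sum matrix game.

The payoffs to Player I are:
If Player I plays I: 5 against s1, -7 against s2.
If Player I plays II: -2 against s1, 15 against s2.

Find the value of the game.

Row minima are -7 and -2, so Player I's maximin is -2; column maxima are 5 and 15, so Player II's minimax is 5. These differ, so the equilibrium is in mixed strategies.
Let Player I play I with probability p. Player II is indifferent when 5p − 2(1−p) = −7p + 15(1−p), giving p = 17/29.
Let Player II play s1 with probability q. Player I is indifferent when 5q − 7(1−q) = −2q + 15(1−q), giving q = 22/29.
The value is 5·(22/29) + (-7)·(7/29) = 61/29.

61/29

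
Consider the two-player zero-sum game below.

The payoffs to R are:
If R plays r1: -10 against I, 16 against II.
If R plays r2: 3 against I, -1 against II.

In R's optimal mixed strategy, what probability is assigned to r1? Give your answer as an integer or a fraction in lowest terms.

2/15

Row minima are -10 and -1, so R's maximin is -1; column maxima are 3 and 16, so C's minimax is 3. These differ, so the equilibrium is in mixed strategies.
Let R play r1 with probability p. C is indifferent when −10p + 3(1−p) = 16p − (1−p), giving p = 2/15.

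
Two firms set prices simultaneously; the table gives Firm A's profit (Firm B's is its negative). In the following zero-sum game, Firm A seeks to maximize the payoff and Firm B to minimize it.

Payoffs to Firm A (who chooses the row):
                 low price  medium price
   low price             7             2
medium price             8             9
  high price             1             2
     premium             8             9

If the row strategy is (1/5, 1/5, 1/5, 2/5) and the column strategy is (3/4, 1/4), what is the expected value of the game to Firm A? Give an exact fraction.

Against (3/4, 1/4), each row's expected payoff is low price: 23/4; medium price: 33/4; high price: 5/4; premium: 33/4.
Taking the (1/5, 1/5, 1/5, 2/5)-weighted average: (1/5)·(23/4) + (1/5)·(33/4) + (1/5)·(5/4) + (2/5)·(33/4) = 127/20.

127/20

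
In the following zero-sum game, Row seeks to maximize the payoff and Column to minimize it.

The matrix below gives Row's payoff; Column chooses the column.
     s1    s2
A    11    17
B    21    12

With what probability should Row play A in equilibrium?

Row minima are 11 and 12, so Row's maximin is 12; column maxima are 21 and 17, so Column's minimax is 17. These differ, so the equilibrium is in mixed strategies.
Let Row play A with probability p. Column is indifferent when 11p + 21(1−p) = 17p + 12(1−p), giving p = 3/5.

3/5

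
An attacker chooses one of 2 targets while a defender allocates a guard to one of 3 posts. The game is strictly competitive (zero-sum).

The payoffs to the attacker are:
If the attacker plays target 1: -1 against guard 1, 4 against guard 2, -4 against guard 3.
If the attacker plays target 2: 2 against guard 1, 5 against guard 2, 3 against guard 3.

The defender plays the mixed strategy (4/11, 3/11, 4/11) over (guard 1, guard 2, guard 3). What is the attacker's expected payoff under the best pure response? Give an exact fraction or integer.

35/11

target 1: (-1)·(4/11) + (4)·(3/11) + (-4)·(4/11) = -8/11.
target 2: (2)·(4/11) + (5)·(3/11) + (3)·(4/11) = 35/11.
The best pure response is target 2 with expected payoff 35/11.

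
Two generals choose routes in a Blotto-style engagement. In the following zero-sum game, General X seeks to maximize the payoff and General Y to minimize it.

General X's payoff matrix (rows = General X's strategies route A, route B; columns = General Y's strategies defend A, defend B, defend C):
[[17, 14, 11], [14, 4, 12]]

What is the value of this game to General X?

124/11

Column defend A is strictly dominated by defend C for General Y (it gives General X more in every row).
The remaining 2×2 game on (route A, route B) × (defend B, defend C) has no saddle point. Let General X play route A with probability p; indifference gives 14p + 4(1−p) = 11p + 12(1−p), so p = 8/11.
Similarly General Y's optimal q on defend B is 1/11, and the value is 14·(1/11) + (11)·(10/11) = 124/11.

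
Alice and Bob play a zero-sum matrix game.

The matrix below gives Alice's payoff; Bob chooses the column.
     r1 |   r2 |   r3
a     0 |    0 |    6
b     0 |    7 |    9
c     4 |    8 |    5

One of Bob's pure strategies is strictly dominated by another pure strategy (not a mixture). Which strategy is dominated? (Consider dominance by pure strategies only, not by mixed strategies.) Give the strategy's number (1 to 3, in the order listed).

Bob prefers columns that give Alice less. Compare r3 with r1: 0 < 6, 0 < 9, 4 < 5.
So r1 strictly dominates r3 for Bob; r3 is strictly dominated.

3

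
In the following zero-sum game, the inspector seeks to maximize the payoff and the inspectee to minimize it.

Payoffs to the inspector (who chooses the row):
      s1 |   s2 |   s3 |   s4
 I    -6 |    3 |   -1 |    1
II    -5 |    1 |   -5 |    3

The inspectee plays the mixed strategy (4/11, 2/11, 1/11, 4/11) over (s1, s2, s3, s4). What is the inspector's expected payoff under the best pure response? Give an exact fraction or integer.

-1

I: (-6)·(4/11) + (3)·(2/11) + (-1)·(1/11) + (1)·(4/11) = -15/11.
II: (-5)·(4/11) + (1)·(2/11) + (-5)·(1/11) + (3)·(4/11) = -1.
The best pure response is II with expected payoff -1.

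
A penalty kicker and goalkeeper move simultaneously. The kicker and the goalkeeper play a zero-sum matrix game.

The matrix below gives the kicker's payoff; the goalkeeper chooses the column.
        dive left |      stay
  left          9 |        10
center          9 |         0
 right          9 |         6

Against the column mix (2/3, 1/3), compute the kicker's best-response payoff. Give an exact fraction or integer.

28/3

left: (9)·(2/3) + (10)·(1/3) = 28/3.
center: (9)·(2/3) + (0)·(1/3) = 6.
right: (9)·(2/3) + (6)·(1/3) = 8.
The best pure response is left with expected payoff 28/3.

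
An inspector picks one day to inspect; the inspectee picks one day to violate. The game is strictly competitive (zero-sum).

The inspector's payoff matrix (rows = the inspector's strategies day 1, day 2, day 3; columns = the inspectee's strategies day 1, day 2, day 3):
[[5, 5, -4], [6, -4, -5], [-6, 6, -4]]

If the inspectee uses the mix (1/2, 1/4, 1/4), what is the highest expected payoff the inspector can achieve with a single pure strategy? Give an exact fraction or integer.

11/4

day 1: (5)·(1/2) + (5)·(1/4) + (-4)·(1/4) = 11/4.
day 2: (6)·(1/2) + (-4)·(1/4) + (-5)·(1/4) = 3/4.
day 3: (-6)·(1/2) + (6)·(1/4) + (-4)·(1/4) = -5/2.
The best pure response is day 1 with expected payoff 11/4.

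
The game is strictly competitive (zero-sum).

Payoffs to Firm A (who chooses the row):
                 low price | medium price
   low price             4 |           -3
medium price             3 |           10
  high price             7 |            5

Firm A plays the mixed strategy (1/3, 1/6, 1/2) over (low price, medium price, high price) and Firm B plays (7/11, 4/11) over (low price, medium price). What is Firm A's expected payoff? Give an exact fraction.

Against (7/11, 4/11), each row's expected payoff is low price: 16/11; medium price: 61/11; high price: 69/11.
Taking the (1/3, 1/6, 1/2)-weighted average: (1/3)·(16/11) + (1/6)·(61/11) + (1/2)·(69/11) = 50/11.

50/11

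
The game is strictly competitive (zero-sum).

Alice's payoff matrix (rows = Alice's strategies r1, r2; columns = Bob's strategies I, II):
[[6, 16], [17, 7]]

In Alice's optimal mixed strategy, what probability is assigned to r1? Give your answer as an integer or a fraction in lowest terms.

1/2

Row minima are 6 and 7, so Alice's maximin is 7; column maxima are 17 and 16, so Bob's minimax is 16. These differ, so the equilibrium is in mixed strategies.
Let Alice play r1 with probability p. Bob is indifferent when 6p + 17(1−p) = 16p + 7(1−p), giving p = 1/2.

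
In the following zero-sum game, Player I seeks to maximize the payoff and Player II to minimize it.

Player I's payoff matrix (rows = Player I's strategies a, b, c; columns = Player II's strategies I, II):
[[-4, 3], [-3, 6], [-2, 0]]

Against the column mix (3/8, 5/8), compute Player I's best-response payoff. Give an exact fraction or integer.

a: (-4)·(3/8) + (3)·(5/8) = 3/8.
b: (-3)·(3/8) + (6)·(5/8) = 21/8.
c: (-2)·(3/8) + (0)·(5/8) = -3/4.
The best pure response is b with expected payoff 21/8.

21/8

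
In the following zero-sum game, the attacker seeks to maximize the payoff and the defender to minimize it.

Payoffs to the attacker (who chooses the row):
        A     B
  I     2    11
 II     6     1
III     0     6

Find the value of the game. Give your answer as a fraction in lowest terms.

Row III is strictly dominated by row I, so the attacker never plays it.
The remaining 2×2 game on (I, II) × (A, B) has no saddle point. Let the attacker play I with probability p; indifference gives 2p + 6(1−p) = 11p + (1−p), so p = 5/14.
Similarly the defender's optimal q on A is 5/7, and the value is 2·(5/7) + (11)·(2/7) = 32/7.

32/7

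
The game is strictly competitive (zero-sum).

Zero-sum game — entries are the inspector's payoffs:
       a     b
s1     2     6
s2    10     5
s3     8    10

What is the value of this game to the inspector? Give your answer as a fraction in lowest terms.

60/7

Row s1 is strictly dominated by row s3, so the inspector never plays it.
The remaining 2×2 game on (s2, s3) × (a, b) has no saddle point. Let the inspector play s2 with probability p; indifference gives 10p + 8(1−p) = 5p + 10(1−p), so p = 2/7.
Similarly the inspectee's optimal q on a is 5/7, and the value is 10·(5/7) + (5)·(2/7) = 60/7.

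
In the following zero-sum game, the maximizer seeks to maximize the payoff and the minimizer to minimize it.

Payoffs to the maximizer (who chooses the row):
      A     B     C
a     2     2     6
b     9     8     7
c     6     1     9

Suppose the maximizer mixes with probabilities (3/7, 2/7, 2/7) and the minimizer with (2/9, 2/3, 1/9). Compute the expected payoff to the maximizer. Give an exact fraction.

Against (2/9, 2/3, 1/9), each row's expected payoff is a: 22/9; b: 73/9; c: 3.
Taking the (3/7, 2/7, 2/7)-weighted average: (3/7)·(22/9) + (2/7)·(73/9) + (2/7)·(3) = 38/9.

38/9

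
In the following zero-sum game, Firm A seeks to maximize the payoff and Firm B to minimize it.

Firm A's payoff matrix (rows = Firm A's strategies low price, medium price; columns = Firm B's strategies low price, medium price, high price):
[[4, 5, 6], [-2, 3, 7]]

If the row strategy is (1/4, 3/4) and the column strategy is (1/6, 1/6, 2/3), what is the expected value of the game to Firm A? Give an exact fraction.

5

Against (1/6, 1/6, 2/3), each row's expected payoff is low price: 11/2; medium price: 29/6.
Taking the (1/4, 3/4)-weighted average: (1/4)·(11/2) + (3/4)·(29/6) = 5.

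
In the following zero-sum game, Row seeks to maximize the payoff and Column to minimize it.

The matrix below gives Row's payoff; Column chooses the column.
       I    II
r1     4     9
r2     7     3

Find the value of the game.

Row minima are 4 and 3, so Row's maximin is 4; column maxima are 7 and 9, so Column's minimax is 7. These differ, so the equilibrium is in mixed strategies.
Let Row play r1 with probability p. Column is indifferent when 4p + 7(1−p) = 9p + 3(1−p), giving p = 4/9.
Let Column play I with probability q. Row is indifferent when 4q + 9(1−q) = 7q + 3(1−q), giving q = 2/3.
The value is 4·(2/3) + (9)·(1/3) = 17/3.

17/3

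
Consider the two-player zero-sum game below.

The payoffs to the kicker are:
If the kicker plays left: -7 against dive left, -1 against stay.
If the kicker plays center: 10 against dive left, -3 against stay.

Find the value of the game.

-31/19

Row minima are -7 and -3, so the kicker's maximin is -3; column maxima are 10 and -1, so the goalkeeper's minimax is -1. These differ, so the equilibrium is in mixed strategies.
Let the kicker play left with probability p. The goalkeeper is indifferent when −7p + 10(1−p) = −p − 3(1−p), giving p = 13/19.
Let the goalkeeper play dive left with probability q. The kicker is indifferent when −7q − (1−q) = 10q − 3(1−q), giving q = 2/19.
The value is -7·(2/19) + (-1)·(17/19) = -31/19.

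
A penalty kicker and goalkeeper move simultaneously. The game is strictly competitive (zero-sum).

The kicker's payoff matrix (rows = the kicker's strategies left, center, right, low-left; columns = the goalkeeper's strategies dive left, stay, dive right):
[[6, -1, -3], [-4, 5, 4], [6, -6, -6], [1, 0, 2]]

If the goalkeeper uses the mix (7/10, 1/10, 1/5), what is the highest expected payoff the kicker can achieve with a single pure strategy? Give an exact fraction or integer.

left: (6)·(7/10) + (-1)·(1/10) + (-3)·(1/5) = 7/2.
center: (-4)·(7/10) + (5)·(1/10) + (4)·(1/5) = -3/2.
right: (6)·(7/10) + (-6)·(1/10) + (-6)·(1/5) = 12/5.
low-left: (1)·(7/10) + (0)·(1/10) + (2)·(1/5) = 11/10.
The best pure response is left with expected payoff 7/2.

7/2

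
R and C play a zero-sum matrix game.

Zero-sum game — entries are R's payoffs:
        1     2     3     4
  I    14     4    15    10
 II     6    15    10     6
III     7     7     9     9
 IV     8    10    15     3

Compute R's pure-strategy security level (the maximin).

7

The worst-case payoff for each row is I: 4, II: 6, III: 7, IV: 3.
The best of these is 7.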